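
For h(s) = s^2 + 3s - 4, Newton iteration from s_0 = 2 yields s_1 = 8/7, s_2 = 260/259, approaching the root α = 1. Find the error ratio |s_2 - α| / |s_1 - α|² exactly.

s_1 - α = 8/7 - 1 = 1/7, so |s_1 - α| = 1/7.
s_2 - α = 260/259 - 1 = 1/259, so |s_2 - α| = 1/259.
|s_1 - α|² = 1/49.
Ratio = (1/259) / (1/49) = 7/37.

7/37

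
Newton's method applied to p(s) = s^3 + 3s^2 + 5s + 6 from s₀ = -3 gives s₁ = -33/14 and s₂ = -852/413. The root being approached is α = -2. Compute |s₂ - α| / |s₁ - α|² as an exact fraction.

728/1475

s₁ - α = -33/14 - (-2) = -33/14 + 2 = -5/14, so |s₁ - α| = 5/14.
s₂ - α = -852/413 - (-2) = -852/413 + 2 = -26/413, so |s₂ - α| = 26/413.
|s₁ - α|² = 25/196.
Ratio = (26/413) / (25/196) = 728/1475.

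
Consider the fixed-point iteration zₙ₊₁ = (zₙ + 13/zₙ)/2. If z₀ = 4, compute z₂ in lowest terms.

1673/464

z₁ = (4 + 13/4)/2 = 29/8.
z₂ = (29/8 + 13/(29/8))/2 = 1673/464.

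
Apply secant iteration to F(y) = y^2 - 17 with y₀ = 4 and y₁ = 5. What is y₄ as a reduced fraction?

F(4) = -1, F(5) = 8. y₂ = 5 - 8·(5 - 4)/(8 - (-1)) = 37/9.
F(5) = 8, F(37/9) = -8/81. y₃ = (37/9) - (-8/81)·((37/9) - 5)/((-8/81) - 8) = 169/41.
F(37/9) = -8/81, F(169/41) = -16/1681. y₄ = (169/41) - (-16/1681)·((169/41) - (37/9))/((-16/1681) - (-8/81)) = 6263/1519.

6263/1519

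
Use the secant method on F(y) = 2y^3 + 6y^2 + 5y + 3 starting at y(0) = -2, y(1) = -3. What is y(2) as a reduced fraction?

F(-2) = 1, F(-3) = -12. y(2) = (-3) - (-12)·((-3) - (-2))/((-12) - 1) = -27/13.

-27/13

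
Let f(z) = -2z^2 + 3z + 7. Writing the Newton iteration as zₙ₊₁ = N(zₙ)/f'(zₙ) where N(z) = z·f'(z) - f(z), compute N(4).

-39

f'(z) = -4z + 3.
N(z) = z·f'(z) - f(z) = z·(-4z + 3) - (-2z^2 + 3z + 7) = -2z^2 - 7.
N(4) = -39.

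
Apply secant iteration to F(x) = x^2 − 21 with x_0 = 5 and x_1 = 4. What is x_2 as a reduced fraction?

F(5) = 4, F(4) = −5. x_2 = 4 − (−5)·(4 − 5)/((−5) − 4) = 41/9.

41/9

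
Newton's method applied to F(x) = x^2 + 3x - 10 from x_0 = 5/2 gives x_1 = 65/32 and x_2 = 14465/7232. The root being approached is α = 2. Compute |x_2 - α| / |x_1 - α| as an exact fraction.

1/226

x_1 - α = 65/32 - 2 = 1/32, so |x_1 - α| = 1/32.
x_2 - α = 14465/7232 - 2 = 1/7232, so |x_2 - α| = 1/7232.
Ratio = (1/7232) / (1/32) = 1/226.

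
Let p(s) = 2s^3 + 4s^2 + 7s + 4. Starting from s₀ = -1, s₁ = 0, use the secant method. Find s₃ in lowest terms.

p(-1) = -1, p(0) = 4. s₂ = 0 - 4·(0 - (-1))/(4 - (-1)) = -4/5.
p(0) = 4, p(-4/5) = -8/125. s₃ = (-4/5) - (-8/125)·((-4/5) - 0)/((-8/125) - 4) = -100/127.

-100/127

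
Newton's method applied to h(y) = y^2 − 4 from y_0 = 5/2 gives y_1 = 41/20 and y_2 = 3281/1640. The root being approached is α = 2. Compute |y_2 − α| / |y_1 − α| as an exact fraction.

y_1 − α = 41/20 − 2 = 1/20, so |y_1 − α| = 1/20.
y_2 − α = 3281/1640 − 2 = 1/1640, so |y_2 − α| = 1/1640.
Ratio = (1/1640) / (1/20) = 1/82.

1/82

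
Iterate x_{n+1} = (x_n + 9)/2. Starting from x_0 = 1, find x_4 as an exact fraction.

17/2

x_1 = (1 + 9)/2 = 5.
x_2 = (5 + 9)/2 = 7.
x_3 = (7 + 9)/2 = 8.
x_4 = (8 + 9)/2 = 17/2.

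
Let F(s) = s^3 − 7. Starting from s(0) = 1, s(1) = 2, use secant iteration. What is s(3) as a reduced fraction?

1045/547

F(1) = −6, F(2) = 1. s(2) = 2 − 1·(2 − 1)/(1 − (−6)) = 13/7.
F(2) = 1, F(13/7) = −204/343. s(3) = (13/7) − (−204/343)·((13/7) − 2)/((−204/343) − 1) = 1045/547.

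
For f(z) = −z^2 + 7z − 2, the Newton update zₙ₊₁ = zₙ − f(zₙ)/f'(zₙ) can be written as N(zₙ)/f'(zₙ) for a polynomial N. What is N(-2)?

−2

f'(z) = −2z + 7.
N(z) = z·f'(z) − f(z) = z·(−2z + 7) − (−z^2 + 7z − 2) = −z^2 + 2.
N(-2) = −2.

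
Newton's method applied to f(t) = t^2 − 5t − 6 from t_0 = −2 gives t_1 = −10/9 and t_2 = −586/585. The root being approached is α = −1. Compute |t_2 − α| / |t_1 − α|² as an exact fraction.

t_1 − α = −10/9 − (−1) = −10/9 + 1 = −1/9, so |t_1 − α| = 1/9.
t_2 − α = −586/585 − (−1) = −586/585 + 1 = −1/585, so |t_2 − α| = 1/585.
|t_1 − α|² = 1/81.
Ratio = (1/585) / (1/81) = 9/65.

9/65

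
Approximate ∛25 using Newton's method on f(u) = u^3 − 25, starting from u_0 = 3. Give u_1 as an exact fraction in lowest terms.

79/27

f'(u) = 3u^2.
f(3) = 2, f'(3) = 27, so u_1 = 3 − 2/27 = 79/27.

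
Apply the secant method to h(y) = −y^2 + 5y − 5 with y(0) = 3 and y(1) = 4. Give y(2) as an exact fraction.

h(3) = 1, h(4) = −1. y(2) = 4 − (−1)·(4 − 3)/((−1) − 1) = 7/2.

7/2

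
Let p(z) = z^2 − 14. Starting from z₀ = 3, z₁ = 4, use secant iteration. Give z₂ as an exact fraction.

26/7

p(3) = −5, p(4) = 2. z₂ = 4 − 2·(4 − 3)/(2 − (−5)) = 26/7.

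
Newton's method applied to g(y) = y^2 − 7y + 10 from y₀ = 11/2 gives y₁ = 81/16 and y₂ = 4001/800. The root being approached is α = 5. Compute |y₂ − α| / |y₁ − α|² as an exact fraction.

8/25

y₁ − α = 81/16 − 5 = 1/16, so |y₁ − α| = 1/16.
y₂ − α = 4001/800 − 5 = 1/800, so |y₂ − α| = 1/800.
|y₁ − α|² = 1/256.
Ratio = (1/800) / (1/256) = 8/25.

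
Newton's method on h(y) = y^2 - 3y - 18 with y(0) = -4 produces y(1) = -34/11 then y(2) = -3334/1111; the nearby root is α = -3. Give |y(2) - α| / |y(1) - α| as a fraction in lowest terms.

1/101

y(1) - α = -34/11 - (-3) = -34/11 + 3 = -1/11, so |y(1) - α| = 1/11.
y(2) - α = -3334/1111 - (-3) = -3334/1111 + 3 = -1/1111, so |y(2) - α| = 1/1111.
Ratio = (1/1111) / (1/11) = 1/101.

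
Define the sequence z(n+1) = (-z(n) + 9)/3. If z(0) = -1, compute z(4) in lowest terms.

179/81

z(1) = (-(-1) + 9)/3 = 10/3.
z(2) = (-(10/3) + 9)/3 = 17/9.
z(3) = (-(17/9) + 9)/3 = 64/27.
z(4) = (-(64/27) + 9)/3 = 179/81.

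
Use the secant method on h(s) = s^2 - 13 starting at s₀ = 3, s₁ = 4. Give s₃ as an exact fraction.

h(3) = -4, h(4) = 3. s₂ = 4 - 3·(4 - 3)/(3 - (-4)) = 25/7.
h(4) = 3, h(25/7) = -12/49. s₃ = (25/7) - (-12/49)·((25/7) - 4)/((-12/49) - 3) = 191/53.

191/53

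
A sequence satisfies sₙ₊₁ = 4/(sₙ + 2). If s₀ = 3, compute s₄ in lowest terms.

24/19

s₁ = 4/(3 + 2) = 4/5.
s₂ = 4/(4/5 + 2) = 10/7.
s₃ = 4/(10/7 + 2) = 7/6.
s₄ = 4/(7/6 + 2) = 24/19.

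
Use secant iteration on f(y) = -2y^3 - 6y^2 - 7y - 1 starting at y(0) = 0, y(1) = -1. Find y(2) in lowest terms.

f(0) = -1, f(-1) = 2. y(2) = (-1) - 2·((-1) - 0)/(2 - (-1)) = -1/3.

-1/3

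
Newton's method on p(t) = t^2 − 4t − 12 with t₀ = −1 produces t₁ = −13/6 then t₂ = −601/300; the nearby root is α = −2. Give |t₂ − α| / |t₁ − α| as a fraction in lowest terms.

t₁ − α = −13/6 − (−2) = −13/6 + 2 = −1/6, so |t₁ − α| = 1/6.
t₂ − α = −601/300 − (−2) = −601/300 + 2 = −1/300, so |t₂ − α| = 1/300.
Ratio = (1/300) / (1/6) = 1/50.

1/50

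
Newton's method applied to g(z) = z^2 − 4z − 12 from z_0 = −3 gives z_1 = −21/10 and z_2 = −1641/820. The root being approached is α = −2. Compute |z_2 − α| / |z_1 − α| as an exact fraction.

1/82

z_1 − α = −21/10 − (−2) = −21/10 + 2 = −1/10, so |z_1 − α| = 1/10.
z_2 − α = −1641/820 − (−2) = −1641/820 + 2 = −1/820, so |z_2 − α| = 1/820.
Ratio = (1/820) / (1/10) = 1/82.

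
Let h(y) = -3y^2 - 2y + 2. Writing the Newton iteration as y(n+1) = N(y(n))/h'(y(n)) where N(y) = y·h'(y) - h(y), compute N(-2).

-14

h'(y) = -6y - 2.
N(y) = y·h'(y) - h(y) = y·(-6y - 2) - (-3y^2 - 2y + 2) = -3y^2 - 2.
N(-2) = -14.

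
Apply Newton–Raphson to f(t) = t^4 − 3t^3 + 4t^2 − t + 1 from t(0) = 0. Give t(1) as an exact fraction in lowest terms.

f'(t) = 4t^3 − 9t^2 + 8t − 1.
f(0) = 1, f'(0) = −1, so t(1) = 0 − 1/(−1) = 1.

1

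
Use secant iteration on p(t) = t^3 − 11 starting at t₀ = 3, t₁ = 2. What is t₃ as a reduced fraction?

p(3) = 16, p(2) = −3. t₂ = 2 − (−3)·(2 − 3)/((−3) − 16) = 41/19.
p(2) = −3, p(41/19) = −6528/6859. t₃ = (41/19) − (−6528/6859)·((41/19) − 2)/((−6528/6859) − (−3)) = 3483/1561.

3483/1561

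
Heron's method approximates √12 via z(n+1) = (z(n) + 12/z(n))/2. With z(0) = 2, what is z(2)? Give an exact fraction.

7/2

z(1) = (2 + 12/2)/2 = 4.
z(2) = (4 + 12/4)/2 = 7/2.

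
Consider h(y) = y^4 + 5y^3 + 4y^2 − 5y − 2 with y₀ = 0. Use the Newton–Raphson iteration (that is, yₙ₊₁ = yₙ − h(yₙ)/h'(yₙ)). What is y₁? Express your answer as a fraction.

−2/5

h'(y) = 4y^3 + 15y^2 + 8y − 5.
h(0) = −2, h'(0) = −5, so y₁ = 0 − (−2)/(−5) = −2/5.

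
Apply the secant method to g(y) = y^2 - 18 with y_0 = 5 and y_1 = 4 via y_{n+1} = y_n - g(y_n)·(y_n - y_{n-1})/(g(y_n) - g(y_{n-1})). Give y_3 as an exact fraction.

g(5) = 7, g(4) = -2. y_2 = 4 - (-2)·(4 - 5)/((-2) - 7) = 38/9.
g(4) = -2, g(38/9) = -14/81. y_3 = (38/9) - (-14/81)·((38/9) - 4)/((-14/81) - (-2)) = 157/37.

157/37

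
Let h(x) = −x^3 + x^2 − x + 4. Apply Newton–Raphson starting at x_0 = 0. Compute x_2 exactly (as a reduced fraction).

h'(x) = −3x^2 + 2x − 1.
h(0) = 4, h'(0) = −1, so x_1 = 0 − 4/(−1) = 4.
h(4) = −48, h'(4) = −41, so x_2 = 4 − (−48)/(−41) = 116/41.

116/41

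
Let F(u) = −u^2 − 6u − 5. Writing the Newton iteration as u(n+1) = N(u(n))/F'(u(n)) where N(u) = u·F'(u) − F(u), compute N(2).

1

F'(u) = −2u − 6.
N(u) = u·F'(u) − F(u) = u·(−2u − 6) − (−u^2 − 6u − 5) = −u^2 + 5.
N(2) = 1.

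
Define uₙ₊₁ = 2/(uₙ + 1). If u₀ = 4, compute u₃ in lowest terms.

u₁ = 2/(4 + 1) = 2/5.
u₂ = 2/(2/5 + 1) = 10/7.
u₃ = 2/(10/7 + 1) = 14/17.

14/17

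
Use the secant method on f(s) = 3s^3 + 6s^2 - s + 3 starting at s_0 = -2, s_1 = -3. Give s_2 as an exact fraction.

-57/26

f(-2) = 5, f(-3) = -21. s_2 = (-3) - (-21)·((-3) - (-2))/((-21) - 5) = -57/26.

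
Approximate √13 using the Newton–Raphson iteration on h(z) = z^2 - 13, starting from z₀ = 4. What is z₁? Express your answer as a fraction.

h'(z) = 2z.
h(4) = 3, h'(4) = 8, so z₁ = 4 - 3/8 = 29/8.

29/8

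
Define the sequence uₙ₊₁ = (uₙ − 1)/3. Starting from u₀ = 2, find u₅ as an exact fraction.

u₁ = (2 − 1)/3 = 1/3.
u₂ = ((1/3) − 1)/3 = −2/9.
u₃ = ((−2/9) − 1)/3 = −11/27.
u₄ = ((−11/27) − 1)/3 = −38/81.
u₅ = ((−38/81) − 1)/3 = −119/243.

−119/243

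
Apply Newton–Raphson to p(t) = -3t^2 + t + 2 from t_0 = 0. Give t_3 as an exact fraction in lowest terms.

p'(t) = -6t + 1.
p(0) = 2, p'(0) = 1, so t_1 = 0 - 2/1 = -2.
p(-2) = -12, p'(-2) = 13, so t_2 = (-2) - (-12)/13 = -14/13.
p(-14/13) = -432/169, p'(-14/13) = 97/13, so t_3 = (-14/13) - (-432/169)/(97/13) = -926/1261.

-926/1261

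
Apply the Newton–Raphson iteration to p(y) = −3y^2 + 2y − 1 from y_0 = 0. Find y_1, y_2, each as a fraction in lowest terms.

y_1 = 1/2, y_2 = −1/4

p'(y) = −6y + 2.
p(0) = −1, p'(0) = 2, so y_1 = 0 − (−1)/2 = 1/2.
p(1/2) = −3/4, p'(1/2) = −1, so y_2 = (1/2) − (−3/4)/(−1) = −1/4.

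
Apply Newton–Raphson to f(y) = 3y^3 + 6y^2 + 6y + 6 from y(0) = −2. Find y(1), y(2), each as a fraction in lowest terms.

y(1) = −5/3, y(2) = −14/9

f'(y) = 9y^2 + 12y + 6.
f(−2) = −6, f'(−2) = 18, so y(1) = (−2) − (−6)/18 = −5/3.
f(−5/3) = −11/9, f'(−5/3) = 11, so y(2) = (−5/3) − (−11/9)/11 = −14/9.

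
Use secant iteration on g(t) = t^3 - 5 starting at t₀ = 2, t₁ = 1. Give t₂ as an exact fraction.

g(2) = 3, g(1) = -4. t₂ = 1 - (-4)·(1 - 2)/((-4) - 3) = 11/7.

11/7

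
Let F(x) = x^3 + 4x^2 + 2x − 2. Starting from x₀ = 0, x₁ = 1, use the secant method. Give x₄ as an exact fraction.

F(0) = −2, F(1) = 5. x₂ = 1 − 5·(1 − 0)/(5 − (−2)) = 2/7.
F(1) = 5, F(2/7) = −370/343. x₃ = (2/7) − (−370/343)·((2/7) − 1)/((−370/343) − 5) = 172/417.
F(2/7) = −370/343, F(172/417) = −30771050/72511713. x₄ = (172/417) − (−30771050/72511713)·((172/417) − (2/7))/((−30771050/72511713) − (−370/343)) = 294037/594407.

294037/594407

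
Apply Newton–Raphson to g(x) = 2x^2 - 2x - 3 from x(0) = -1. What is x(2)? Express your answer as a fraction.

g'(x) = 4x - 2.
g(-1) = 1, g'(-1) = -6, so x(1) = (-1) - 1/(-6) = -5/6.
g(-5/6) = 1/18, g'(-5/6) = -16/3, so x(2) = (-5/6) - (1/18)/(-16/3) = -79/96.

-79/96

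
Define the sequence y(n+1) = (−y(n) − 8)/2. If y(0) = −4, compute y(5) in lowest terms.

y(1) = (−(−4) − 8)/2 = −2.
y(2) = (−(−2) − 8)/2 = −3.
y(3) = (−(−3) − 8)/2 = −5/2.
y(4) = (−(−5/2) − 8)/2 = −11/4.
y(5) = (−(−11/4) − 8)/2 = −21/8.

−21/8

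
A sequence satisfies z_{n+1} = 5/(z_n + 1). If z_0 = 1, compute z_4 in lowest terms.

85/52

z_1 = 5/(1 + 1) = 5/2.
z_2 = 5/(5/2 + 1) = 10/7.
z_3 = 5/(10/7 + 1) = 35/17.
z_4 = 5/(35/17 + 1) = 85/52.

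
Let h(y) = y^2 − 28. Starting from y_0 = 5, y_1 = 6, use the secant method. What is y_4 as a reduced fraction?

h(5) = −3, h(6) = 8. y_2 = 6 − 8·(6 − 5)/(8 − (−3)) = 58/11.
h(6) = 8, h(58/11) = −24/121. y_3 = (58/11) − (−24/121)·((58/11) − 6)/((−24/121) − 8) = 164/31.
h(58/11) = −24/121, h(164/31) = −12/961. y_4 = (164/31) − (−12/961)·((164/31) − (58/11))/((−12/961) − (−24/121)) = 9530/1801.

9530/1801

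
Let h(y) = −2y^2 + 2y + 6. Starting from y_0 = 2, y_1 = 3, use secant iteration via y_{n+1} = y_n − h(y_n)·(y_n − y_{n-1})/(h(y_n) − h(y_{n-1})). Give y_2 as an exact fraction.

h(2) = 2, h(3) = −6. y_2 = 3 − (−6)·(3 − 2)/((−6) − 2) = 9/4.

9/4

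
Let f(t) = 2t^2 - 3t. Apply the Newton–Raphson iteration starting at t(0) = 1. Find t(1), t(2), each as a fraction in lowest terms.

f'(t) = 4t - 3.
f(1) = -1, f'(1) = 1, so t(1) = 1 - (-1)/1 = 2.
f(2) = 2, f'(2) = 5, so t(2) = 2 - 2/5 = 8/5.

t(1) = 2, t(2) = 8/5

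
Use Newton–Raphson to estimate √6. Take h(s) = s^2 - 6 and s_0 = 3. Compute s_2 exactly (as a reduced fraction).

49/20

h'(s) = 2s.
h(3) = 3, h'(3) = 6, so s_1 = 3 - 3/6 = 5/2.
h(5/2) = 1/4, h'(5/2) = 5, so s_2 = (5/2) - (1/4)/5 = 49/20.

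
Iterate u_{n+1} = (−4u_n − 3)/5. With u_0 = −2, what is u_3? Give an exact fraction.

u_1 = (−4·(−2) − 3)/5 = 1.
u_2 = (−4·1 − 3)/5 = −7/5.
u_3 = (−4·(−7/5) − 3)/5 = 13/25.

13/25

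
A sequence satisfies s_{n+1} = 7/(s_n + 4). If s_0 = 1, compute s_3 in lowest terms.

s_1 = 7/(1 + 4) = 7/5.
s_2 = 7/(7/5 + 4) = 35/27.
s_3 = 7/(35/27 + 4) = 189/143.

189/143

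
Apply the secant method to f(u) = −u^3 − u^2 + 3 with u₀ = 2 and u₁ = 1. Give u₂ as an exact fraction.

f(2) = −9, f(1) = 1. u₂ = 1 − 1·(1 − 2)/(1 − (−9)) = 11/10.

11/10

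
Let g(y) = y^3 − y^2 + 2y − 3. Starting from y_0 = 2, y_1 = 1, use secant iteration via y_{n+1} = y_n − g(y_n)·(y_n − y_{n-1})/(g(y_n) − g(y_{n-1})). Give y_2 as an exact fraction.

7/6

g(2) = 5, g(1) = −1. y_2 = 1 − (−1)·(1 − 2)/((−1) − 5) = 7/6.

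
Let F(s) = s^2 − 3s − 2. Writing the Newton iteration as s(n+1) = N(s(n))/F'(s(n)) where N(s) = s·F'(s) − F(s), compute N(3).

11

F'(s) = 2s − 3.
N(s) = s·F'(s) − F(s) = s·(2s − 3) − (s^2 − 3s − 2) = s^2 + 2.
N(3) = 11.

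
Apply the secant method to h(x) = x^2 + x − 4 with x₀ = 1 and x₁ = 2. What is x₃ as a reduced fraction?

h(1) = −2, h(2) = 2. x₂ = 2 − 2·(2 − 1)/(2 − (−2)) = 3/2.
h(2) = 2, h(3/2) = −1/4. x₃ = (3/2) − (−1/4)·((3/2) − 2)/((−1/4) − 2) = 14/9.

14/9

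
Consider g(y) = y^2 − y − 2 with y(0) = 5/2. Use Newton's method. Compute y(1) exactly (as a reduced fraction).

g'(y) = 2y − 1.
g(5/2) = 7/4, g'(5/2) = 4, so y(1) = (5/2) − (7/4)/4 = 33/16.

33/16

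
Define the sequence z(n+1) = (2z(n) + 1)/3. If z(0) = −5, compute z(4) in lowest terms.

z(1) = (2·(−5) + 1)/3 = −3.
z(2) = (2·(−3) + 1)/3 = −5/3.
z(3) = (2·(−5/3) + 1)/3 = −7/9.
z(4) = (2·(−7/9) + 1)/3 = −5/27.

−5/27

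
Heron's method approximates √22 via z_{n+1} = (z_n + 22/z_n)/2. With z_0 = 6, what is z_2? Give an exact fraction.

1633/348

z_1 = (6 + 22/6)/2 = 29/6.
z_2 = (29/6 + 22/(29/6))/2 = 1633/348.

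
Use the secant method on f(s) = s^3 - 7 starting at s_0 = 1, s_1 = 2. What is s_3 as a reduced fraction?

1045/547

f(1) = -6, f(2) = 1. s_2 = 2 - 1·(2 - 1)/(1 - (-6)) = 13/7.
f(2) = 1, f(13/7) = -204/343. s_3 = (13/7) - (-204/343)·((13/7) - 2)/((-204/343) - 1) = 1045/547.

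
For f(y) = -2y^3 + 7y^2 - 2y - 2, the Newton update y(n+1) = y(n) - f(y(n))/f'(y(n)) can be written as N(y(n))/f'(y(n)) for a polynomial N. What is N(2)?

f'(y) = -6y^2 + 14y - 2.
N(y) = y·f'(y) - f(y) = y·(-6y^2 + 14y - 2) - (-2y^3 + 7y^2 - 2y - 2) = -4y^3 + 7y^2 + 2.
N(2) = -2.

-2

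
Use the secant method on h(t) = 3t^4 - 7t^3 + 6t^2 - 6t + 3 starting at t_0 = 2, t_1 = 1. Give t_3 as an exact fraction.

h(2) = 7, h(1) = -1. t_2 = 1 - (-1)·(1 - 2)/((-1) - 7) = 9/8.
h(1) = -1, h(9/8) = -5397/4096. t_3 = (9/8) - (-5397/4096)·((9/8) - 1)/((-5397/4096) - (-1)) = 789/1301.

789/1301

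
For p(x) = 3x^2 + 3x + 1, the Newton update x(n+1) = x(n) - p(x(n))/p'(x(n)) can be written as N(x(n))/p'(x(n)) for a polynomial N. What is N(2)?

11

p'(x) = 6x + 3.
N(x) = x·p'(x) - p(x) = x·(6x + 3) - (3x^2 + 3x + 1) = 3x^2 - 1.
N(2) = 11.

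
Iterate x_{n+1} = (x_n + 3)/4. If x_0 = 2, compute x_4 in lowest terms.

x_1 = (2 + 3)/4 = 5/4.
x_2 = ((5/4) + 3)/4 = 17/16.
x_3 = ((17/16) + 3)/4 = 65/64.
x_4 = ((65/64) + 3)/4 = 257/256.

257/256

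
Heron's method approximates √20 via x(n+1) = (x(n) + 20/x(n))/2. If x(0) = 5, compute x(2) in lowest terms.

161/36

x(1) = (5 + 20/5)/2 = 9/2.
x(2) = (9/2 + 20/(9/2))/2 = 161/36.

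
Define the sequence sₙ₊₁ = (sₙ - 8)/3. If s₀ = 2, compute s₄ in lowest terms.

-106/27

s₁ = (2 - 8)/3 = -2.
s₂ = ((-2) - 8)/3 = -10/3.
s₃ = ((-10/3) - 8)/3 = -34/9.
s₄ = ((-34/9) - 8)/3 = -106/27.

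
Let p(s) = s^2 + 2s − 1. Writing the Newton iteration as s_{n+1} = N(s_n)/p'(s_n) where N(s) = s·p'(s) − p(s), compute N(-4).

17

p'(s) = 2s + 2.
N(s) = s·p'(s) − p(s) = s·(2s + 2) − (s^2 + 2s − 1) = s^2 + 1.
N(-4) = 17.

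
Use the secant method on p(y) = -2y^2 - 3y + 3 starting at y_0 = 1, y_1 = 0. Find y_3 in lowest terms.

p(1) = -2, p(0) = 3. y_2 = 0 - 3·(0 - 1)/(3 - (-2)) = 3/5.
p(0) = 3, p(3/5) = 12/25. y_3 = (3/5) - (12/25)·((3/5) - 0)/((12/25) - 3) = 5/7.

5/7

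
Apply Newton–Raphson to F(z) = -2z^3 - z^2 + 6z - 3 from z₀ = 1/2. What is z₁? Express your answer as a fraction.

F'(z) = -6z^2 - 2z + 6.
F(1/2) = -1/2, F'(1/2) = 7/2, so z₁ = (1/2) - (-1/2)/(7/2) = 9/14.

9/14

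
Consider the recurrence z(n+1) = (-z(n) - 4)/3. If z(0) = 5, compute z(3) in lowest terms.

-11/9

z(1) = (-5 - 4)/3 = -3.
z(2) = (-(-3) - 4)/3 = -1/3.
z(3) = (-(-1/3) - 4)/3 = -11/9.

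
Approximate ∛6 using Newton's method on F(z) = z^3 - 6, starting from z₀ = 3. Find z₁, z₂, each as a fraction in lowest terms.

z₁ = 20/9, z₂ = 10187/5400

F'(z) = 3z^2.
F(3) = 21, F'(3) = 27, so z₁ = 3 - 21/27 = 20/9.
F(20/9) = 3626/729, F'(20/9) = 400/27, so z₂ = (20/9) - (3626/729)/(400/27) = 10187/5400.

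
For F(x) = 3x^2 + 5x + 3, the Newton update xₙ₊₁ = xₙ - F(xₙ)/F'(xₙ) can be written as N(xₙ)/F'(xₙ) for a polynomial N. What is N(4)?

45

F'(x) = 6x + 5.
N(x) = x·F'(x) - F(x) = x·(6x + 5) - (3x^2 + 5x + 3) = 3x^2 - 3.
N(4) = 45.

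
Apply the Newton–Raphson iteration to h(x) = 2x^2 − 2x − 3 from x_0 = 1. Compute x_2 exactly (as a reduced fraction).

h'(x) = 4x − 2.
h(1) = −3, h'(1) = 2, so x_1 = 1 − (−3)/2 = 5/2.
h(5/2) = 9/2, h'(5/2) = 8, so x_2 = (5/2) − (9/2)/8 = 31/16.

31/16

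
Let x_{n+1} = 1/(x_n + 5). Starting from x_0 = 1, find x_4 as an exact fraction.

161/836

x_1 = 1/(1 + 5) = 1/6.
x_2 = 1/(1/6 + 5) = 6/31.
x_3 = 1/(6/31 + 5) = 31/161.
x_4 = 1/(31/161 + 5) = 161/836.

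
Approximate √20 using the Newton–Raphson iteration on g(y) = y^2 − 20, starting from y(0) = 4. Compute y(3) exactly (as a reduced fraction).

g'(y) = 2y.
g(4) = −4, g'(4) = 8, so y(1) = 4 − (−4)/8 = 9/2.
g(9/2) = 1/4, g'(9/2) = 9, so y(2) = (9/2) − (1/4)/9 = 161/36.
g(161/36) = 1/1296, g'(161/36) = 161/18, so y(3) = (161/36) − (1/1296)/(161/18) = 51841/11592.

51841/11592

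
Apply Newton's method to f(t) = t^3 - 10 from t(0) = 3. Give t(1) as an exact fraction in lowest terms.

f'(t) = 3t^2.
f(3) = 17, f'(3) = 27, so t(1) = 3 - 17/27 = 64/27.

64/27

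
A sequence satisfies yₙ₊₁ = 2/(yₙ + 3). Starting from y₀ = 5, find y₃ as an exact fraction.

y₁ = 2/(5 + 3) = 1/4.
y₂ = 2/(1/4 + 3) = 8/13.
y₃ = 2/(8/13 + 3) = 26/47.

26/47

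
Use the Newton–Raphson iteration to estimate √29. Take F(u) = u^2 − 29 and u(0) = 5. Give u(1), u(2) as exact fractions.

u(1) = 27/5, u(2) = 727/135

F'(u) = 2u.
F(5) = −4, F'(5) = 10, so u(1) = 5 − (−4)/10 = 27/5.
F(27/5) = 4/25, F'(27/5) = 54/5, so u(2) = (27/5) − (4/25)/(54/5) = 727/135.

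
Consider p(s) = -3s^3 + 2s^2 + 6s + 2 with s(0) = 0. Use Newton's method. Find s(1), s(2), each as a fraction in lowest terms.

s(1) = -1/3, s(2) = -14/33

p'(s) = -9s^2 + 4s + 6.
p(0) = 2, p'(0) = 6, so s(1) = 0 - 2/6 = -1/3.
p(-1/3) = 1/3, p'(-1/3) = 11/3, so s(2) = (-1/3) - (1/3)/(11/3) = -14/33.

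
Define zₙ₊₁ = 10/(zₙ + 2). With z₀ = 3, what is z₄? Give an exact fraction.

45/19

z₁ = 10/(3 + 2) = 2.
z₂ = 10/(2 + 2) = 5/2.
z₃ = 10/(5/2 + 2) = 20/9.
z₄ = 10/(20/9 + 2) = 45/19.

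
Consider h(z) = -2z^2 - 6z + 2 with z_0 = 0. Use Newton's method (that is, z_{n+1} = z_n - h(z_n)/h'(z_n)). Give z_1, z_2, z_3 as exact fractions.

z_1 = 1/3, z_2 = 10/33, z_3 = 1189/3927

h'(z) = -4z - 6.
h(0) = 2, h'(0) = -6, so z_1 = 0 - 2/(-6) = 1/3.
h(1/3) = -2/9, h'(1/3) = -22/3, so z_2 = (1/3) - (-2/9)/(-22/3) = 10/33.
h(10/33) = -2/1089, h'(10/33) = -238/33, so z_3 = (10/33) - (-2/1089)/(-238/33) = 1189/3927.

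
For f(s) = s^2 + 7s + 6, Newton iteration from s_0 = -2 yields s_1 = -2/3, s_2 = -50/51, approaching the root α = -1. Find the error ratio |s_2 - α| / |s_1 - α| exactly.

1/17

s_1 - α = -2/3 - (-1) = -2/3 + 1 = 1/3, so |s_1 - α| = 1/3.
s_2 - α = -50/51 - (-1) = -50/51 + 1 = 1/51, so |s_2 - α| = 1/51.
Ratio = (1/51) / (1/3) = 1/17.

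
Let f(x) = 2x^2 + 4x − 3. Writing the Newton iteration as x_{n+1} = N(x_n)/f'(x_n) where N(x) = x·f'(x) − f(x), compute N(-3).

f'(x) = 4x + 4.
N(x) = x·f'(x) − f(x) = x·(4x + 4) − (2x^2 + 4x − 3) = 2x^2 + 3.
N(-3) = 21.

21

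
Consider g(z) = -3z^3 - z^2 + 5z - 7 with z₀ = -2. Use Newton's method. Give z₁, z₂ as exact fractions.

z₁ = -17/9, z₂ = -1066/567

g'(z) = -9z^2 - 2z + 5.
g(-2) = 3, g'(-2) = -27, so z₁ = (-2) - 3/(-27) = -17/9.
g(-17/9) = 50/243, g'(-17/9) = -70/3, so z₂ = (-17/9) - (50/243)/(-70/3) = -1066/567.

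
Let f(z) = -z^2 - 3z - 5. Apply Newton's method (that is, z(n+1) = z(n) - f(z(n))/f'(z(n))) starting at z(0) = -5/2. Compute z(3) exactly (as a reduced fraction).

-24305/28448

f'(z) = -2z - 3.
f(-5/2) = -15/4, f'(-5/2) = 2, so z(1) = (-5/2) - (-15/4)/2 = -5/8.
f(-5/8) = -225/64, f'(-5/8) = -7/4, so z(2) = (-5/8) - (-225/64)/(-7/4) = -295/112.
f(-295/112) = -50625/12544, f'(-295/112) = 127/56, so z(3) = (-295/112) - (-50625/12544)/(127/56) = -24305/28448.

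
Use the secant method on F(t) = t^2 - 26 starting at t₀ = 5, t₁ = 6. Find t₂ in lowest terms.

F(5) = -1, F(6) = 10. t₂ = 6 - 10·(6 - 5)/(10 - (-1)) = 56/11.

56/11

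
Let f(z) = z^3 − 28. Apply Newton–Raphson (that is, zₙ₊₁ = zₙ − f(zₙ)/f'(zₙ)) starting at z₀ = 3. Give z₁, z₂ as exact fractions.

f'(z) = 3z^2.
f(3) = −1, f'(3) = 27, so z₁ = 3 − (−1)/27 = 82/27.
f(82/27) = 244/19683, f'(82/27) = 6724/243, so z₂ = (82/27) − (244/19683)/(6724/243) = 413465/136161.

z₁ = 82/27, z₂ = 413465/136161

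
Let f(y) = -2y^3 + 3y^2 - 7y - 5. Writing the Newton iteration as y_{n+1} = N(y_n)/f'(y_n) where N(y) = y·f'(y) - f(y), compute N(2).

-15

f'(y) = -6y^2 + 6y - 7.
N(y) = y·f'(y) - f(y) = y·(-6y^2 + 6y - 7) - (-2y^3 + 3y^2 - 7y - 5) = -4y^3 + 3y^2 + 5.
N(2) = -15.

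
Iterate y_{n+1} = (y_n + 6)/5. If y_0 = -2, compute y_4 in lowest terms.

934/625

y_1 = ((-2) + 6)/5 = 4/5.
y_2 = ((4/5) + 6)/5 = 34/25.
y_3 = ((34/25) + 6)/5 = 184/125.
y_4 = ((184/125) + 6)/5 = 934/625.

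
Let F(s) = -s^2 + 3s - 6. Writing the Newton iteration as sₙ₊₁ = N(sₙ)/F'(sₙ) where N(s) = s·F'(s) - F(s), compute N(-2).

F'(s) = -2s + 3.
N(s) = s·F'(s) - F(s) = s·(-2s + 3) - (-s^2 + 3s - 6) = -s^2 + 6.
N(-2) = 2.

2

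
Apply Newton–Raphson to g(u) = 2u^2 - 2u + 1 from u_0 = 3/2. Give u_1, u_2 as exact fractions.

u_1 = 7/8, u_2 = 17/48

g'(u) = 4u - 2.
g(3/2) = 5/2, g'(3/2) = 4, so u_1 = (3/2) - (5/2)/4 = 7/8.
g(7/8) = 25/32, g'(7/8) = 3/2, so u_2 = (7/8) - (25/32)/(3/2) = 17/48.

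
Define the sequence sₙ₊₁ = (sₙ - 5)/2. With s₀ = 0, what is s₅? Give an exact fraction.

s₁ = (0 - 5)/2 = -5/2.
s₂ = ((-5/2) - 5)/2 = -15/4.
s₃ = ((-15/4) - 5)/2 = -35/8.
s₄ = ((-35/8) - 5)/2 = -75/16.
s₅ = ((-75/16) - 5)/2 = -155/32.

-155/32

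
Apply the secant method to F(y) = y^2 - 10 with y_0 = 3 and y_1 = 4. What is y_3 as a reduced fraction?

79/25

F(3) = -1, F(4) = 6. y_2 = 4 - 6·(4 - 3)/(6 - (-1)) = 22/7.
F(4) = 6, F(22/7) = -6/49. y_3 = (22/7) - (-6/49)·((22/7) - 4)/((-6/49) - 6) = 79/25.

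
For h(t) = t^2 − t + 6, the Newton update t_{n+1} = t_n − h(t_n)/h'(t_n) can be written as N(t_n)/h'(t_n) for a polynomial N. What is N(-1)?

−5

h'(t) = 2t − 1.
N(t) = t·h'(t) − h(t) = t·(2t − 1) − (t^2 − t + 6) = t^2 − 6.
N(-1) = −5.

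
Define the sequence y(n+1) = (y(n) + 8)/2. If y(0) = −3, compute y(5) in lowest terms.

245/32

y(1) = ((−3) + 8)/2 = 5/2.
y(2) = ((5/2) + 8)/2 = 21/4.
y(3) = ((21/4) + 8)/2 = 53/8.
y(4) = ((53/8) + 8)/2 = 117/16.
y(5) = ((117/16) + 8)/2 = 245/32.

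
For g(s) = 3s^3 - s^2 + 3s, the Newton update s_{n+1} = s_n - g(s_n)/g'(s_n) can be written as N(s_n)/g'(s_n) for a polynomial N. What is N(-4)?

-400

g'(s) = 9s^2 - 2s + 3.
N(s) = s·g'(s) - g(s) = s·(9s^2 - 2s + 3) - (3s^3 - s^2 + 3s) = 6s^3 - s^2.
N(-4) = -400.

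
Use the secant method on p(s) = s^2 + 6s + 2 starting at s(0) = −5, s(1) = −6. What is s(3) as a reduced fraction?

p(−5) = −3, p(−6) = 2. s(2) = (−6) − 2·((−6) − (−5))/(2 − (−3)) = −28/5.
p(−6) = 2, p(−28/5) = −6/25. s(3) = (−28/5) − (−6/25)·((−28/5) − (−6))/((−6/25) − 2) = −79/14.

−79/14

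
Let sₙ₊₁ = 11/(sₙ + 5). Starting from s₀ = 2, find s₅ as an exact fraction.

22451/13582

s₁ = 11/(2 + 5) = 11/7.
s₂ = 11/(11/7 + 5) = 77/46.
s₃ = 11/(77/46 + 5) = 506/307.
s₄ = 11/(506/307 + 5) = 3377/2041.
s₅ = 11/(3377/2041 + 5) = 22451/13582.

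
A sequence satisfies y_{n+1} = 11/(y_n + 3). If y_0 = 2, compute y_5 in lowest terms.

7535/3518

y_1 = 11/(2 + 3) = 11/5.
y_2 = 11/(11/5 + 3) = 55/26.
y_3 = 11/(55/26 + 3) = 286/133.
y_4 = 11/(286/133 + 3) = 1463/685.
y_5 = 11/(1463/685 + 3) = 7535/3518.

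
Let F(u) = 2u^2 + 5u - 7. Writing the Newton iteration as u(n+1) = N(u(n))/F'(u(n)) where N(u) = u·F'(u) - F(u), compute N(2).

F'(u) = 4u + 5.
N(u) = u·F'(u) - F(u) = u·(4u + 5) - (2u^2 + 5u - 7) = 2u^2 + 7.
N(2) = 15.

15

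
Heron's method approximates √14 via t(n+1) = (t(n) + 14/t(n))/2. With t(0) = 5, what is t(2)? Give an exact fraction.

t(1) = (5 + 14/5)/2 = 39/10.
t(2) = (39/10 + 14/(39/10))/2 = 2921/780.

2921/780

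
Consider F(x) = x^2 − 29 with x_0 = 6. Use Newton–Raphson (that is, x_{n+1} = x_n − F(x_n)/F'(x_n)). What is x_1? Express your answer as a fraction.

65/12

F'(x) = 2x.
F(6) = 7, F'(6) = 12, so x_1 = 6 − 7/12 = 65/12.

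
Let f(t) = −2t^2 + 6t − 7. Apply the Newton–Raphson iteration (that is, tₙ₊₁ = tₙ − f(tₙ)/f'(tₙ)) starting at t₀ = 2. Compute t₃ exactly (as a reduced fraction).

−55/16

f'(t) = −4t + 6.
f(2) = −3, f'(2) = −2, so t₁ = 2 − (−3)/(−2) = 1/2.
f(1/2) = −9/2, f'(1/2) = 4, so t₂ = (1/2) − (−9/2)/4 = 13/8.
f(13/8) = −81/32, f'(13/8) = −1/2, so t₃ = (13/8) − (−81/32)/(−1/2) = −55/16.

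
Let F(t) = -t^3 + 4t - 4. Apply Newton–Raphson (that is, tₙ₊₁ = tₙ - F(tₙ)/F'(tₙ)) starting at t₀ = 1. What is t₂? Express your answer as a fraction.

3/2

F'(t) = -3t^2 + 4.
F(1) = -1, F'(1) = 1, so t₁ = 1 - (-1)/1 = 2.
F(2) = -4, F'(2) = -8, so t₂ = 2 - (-4)/(-8) = 3/2.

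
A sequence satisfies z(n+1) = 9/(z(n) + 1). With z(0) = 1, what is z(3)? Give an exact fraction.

99/29

z(1) = 9/(1 + 1) = 9/2.
z(2) = 9/(9/2 + 1) = 18/11.
z(3) = 9/(18/11 + 1) = 99/29.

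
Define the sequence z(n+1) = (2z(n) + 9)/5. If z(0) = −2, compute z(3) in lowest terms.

67/25

z(1) = (2·(−2) + 9)/5 = 1.
z(2) = (2·1 + 9)/5 = 11/5.
z(3) = (2·(11/5) + 9)/5 = 67/25.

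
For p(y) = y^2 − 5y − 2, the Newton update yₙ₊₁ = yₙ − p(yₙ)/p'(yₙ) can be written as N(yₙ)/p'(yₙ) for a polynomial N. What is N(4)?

p'(y) = 2y − 5.
N(y) = y·p'(y) − p(y) = y·(2y − 5) − (y^2 − 5y − 2) = y^2 + 2.
N(4) = 18.

18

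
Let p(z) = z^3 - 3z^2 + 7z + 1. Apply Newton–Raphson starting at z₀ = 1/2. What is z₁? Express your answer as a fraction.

p'(z) = 3z^2 - 6z + 7.
p(1/2) = 31/8, p'(1/2) = 19/4, so z₁ = (1/2) - (31/8)/(19/4) = -6/19.

-6/19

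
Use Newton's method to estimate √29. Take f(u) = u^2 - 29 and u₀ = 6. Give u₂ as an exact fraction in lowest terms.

8401/1560

f'(u) = 2u.
f(6) = 7, f'(6) = 12, so u₁ = 6 - 7/12 = 65/12.
f(65/12) = 49/144, f'(65/12) = 65/6, so u₂ = (65/12) - (49/144)/(65/6) = 8401/1560.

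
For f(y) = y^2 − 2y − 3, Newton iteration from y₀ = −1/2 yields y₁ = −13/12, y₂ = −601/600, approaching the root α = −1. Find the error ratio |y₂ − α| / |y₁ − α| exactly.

y₁ − α = −13/12 − (−1) = −13/12 + 1 = −1/12, so |y₁ − α| = 1/12.
y₂ − α = −601/600 − (−1) = −601/600 + 1 = −1/600, so |y₂ − α| = 1/600.
Ratio = (1/600) / (1/12) = 1/50.

1/50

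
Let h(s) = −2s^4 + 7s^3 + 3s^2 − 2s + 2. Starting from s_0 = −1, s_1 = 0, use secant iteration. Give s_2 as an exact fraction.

h(−1) = −2, h(0) = 2. s_2 = 0 − 2·(0 − (−1))/(2 − (−2)) = −1/2.

−1/2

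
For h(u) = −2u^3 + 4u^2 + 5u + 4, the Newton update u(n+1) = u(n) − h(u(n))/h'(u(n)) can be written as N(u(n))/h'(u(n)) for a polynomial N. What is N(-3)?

h'(u) = −6u^2 + 8u + 5.
N(u) = u·h'(u) − h(u) = u·(−6u^2 + 8u + 5) − (−2u^3 + 4u^2 + 5u + 4) = −4u^3 + 4u^2 − 4.
N(-3) = 140.

140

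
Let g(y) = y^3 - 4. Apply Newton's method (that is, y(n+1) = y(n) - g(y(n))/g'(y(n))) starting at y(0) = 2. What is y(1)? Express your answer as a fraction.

5/3

g'(y) = 3y^2.
g(2) = 4, g'(2) = 12, so y(1) = 2 - 4/12 = 5/3.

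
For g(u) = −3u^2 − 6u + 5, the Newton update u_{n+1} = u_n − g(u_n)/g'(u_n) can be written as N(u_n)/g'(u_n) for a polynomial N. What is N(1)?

−8

g'(u) = −6u − 6.
N(u) = u·g'(u) − g(u) = u·(−6u − 6) − (−3u^2 − 6u + 5) = −3u^2 − 5.
N(1) = −8.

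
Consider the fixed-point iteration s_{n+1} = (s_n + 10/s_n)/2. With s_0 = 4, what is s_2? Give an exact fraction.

329/104

s_1 = (4 + 10/4)/2 = 13/4.
s_2 = (13/4 + 10/(13/4))/2 = 329/104.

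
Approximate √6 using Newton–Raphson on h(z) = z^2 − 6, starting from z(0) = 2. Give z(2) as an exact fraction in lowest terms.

h'(z) = 2z.
h(2) = −2, h'(2) = 4, so z(1) = 2 − (−2)/4 = 5/2.
h(5/2) = 1/4, h'(5/2) = 5, so z(2) = (5/2) − (1/4)/5 = 49/20.

49/20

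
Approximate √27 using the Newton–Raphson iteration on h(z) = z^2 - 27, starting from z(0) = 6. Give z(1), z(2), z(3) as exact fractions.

z(1) = 21/4, z(2) = 291/56, z(3) = 56451/10864

h'(z) = 2z.
h(6) = 9, h'(6) = 12, so z(1) = 6 - 9/12 = 21/4.
h(21/4) = 9/16, h'(21/4) = 21/2, so z(2) = (21/4) - (9/16)/(21/2) = 291/56.
h(291/56) = 9/3136, h'(291/56) = 291/28, so z(3) = (291/56) - (9/3136)/(291/28) = 56451/10864.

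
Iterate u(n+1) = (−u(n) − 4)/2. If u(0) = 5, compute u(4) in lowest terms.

u(1) = (−5 − 4)/2 = −9/2.
u(2) = (−(−9/2) − 4)/2 = 1/4.
u(3) = (−(1/4) − 4)/2 = −17/8.
u(4) = (−(−17/8) − 4)/2 = −15/16.

−15/16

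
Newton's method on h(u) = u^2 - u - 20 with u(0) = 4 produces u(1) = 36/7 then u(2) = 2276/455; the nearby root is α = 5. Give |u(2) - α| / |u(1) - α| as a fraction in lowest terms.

1/65

u(1) - α = 36/7 - 5 = 1/7, so |u(1) - α| = 1/7.
u(2) - α = 2276/455 - 5 = 1/455, so |u(2) - α| = 1/455.
Ratio = (1/455) / (1/7) = 1/65.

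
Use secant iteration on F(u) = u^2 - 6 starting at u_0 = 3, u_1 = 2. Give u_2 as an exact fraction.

12/5

F(3) = 3, F(2) = -2. u_2 = 2 - (-2)·(2 - 3)/((-2) - 3) = 12/5.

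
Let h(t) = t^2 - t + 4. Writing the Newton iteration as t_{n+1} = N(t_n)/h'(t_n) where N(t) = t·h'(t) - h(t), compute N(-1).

h'(t) = 2t - 1.
N(t) = t·h'(t) - h(t) = t·(2t - 1) - (t^2 - t + 4) = t^2 - 4.
N(-1) = -3.

-3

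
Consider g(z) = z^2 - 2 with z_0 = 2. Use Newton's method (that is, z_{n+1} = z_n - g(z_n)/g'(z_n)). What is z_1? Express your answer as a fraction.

3/2

g'(z) = 2z.
g(2) = 2, g'(2) = 4, so z_1 = 2 - 2/4 = 3/2.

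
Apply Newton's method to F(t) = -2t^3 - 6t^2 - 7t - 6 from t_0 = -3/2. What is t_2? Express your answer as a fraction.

-3342/1595

F'(t) = -6t^2 - 12t - 7.
F(-3/2) = -9/4, F'(-3/2) = -5/2, so t_1 = (-3/2) - (-9/4)/(-5/2) = -12/5.
F(-12/5) = 486/125, F'(-12/5) = -319/25, so t_2 = (-12/5) - (486/125)/(-319/25) = -3342/1595.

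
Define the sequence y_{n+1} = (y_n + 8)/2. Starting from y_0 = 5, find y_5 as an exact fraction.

y_1 = (5 + 8)/2 = 13/2.
y_2 = ((13/2) + 8)/2 = 29/4.
y_3 = ((29/4) + 8)/2 = 61/8.
y_4 = ((61/8) + 8)/2 = 125/16.
y_5 = ((125/16) + 8)/2 = 253/32.

253/32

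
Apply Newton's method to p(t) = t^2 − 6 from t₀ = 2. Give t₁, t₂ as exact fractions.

t₁ = 5/2, t₂ = 49/20

p'(t) = 2t.
p(2) = −2, p'(2) = 4, so t₁ = 2 − (−2)/4 = 5/2.
p(5/2) = 1/4, p'(5/2) = 5, so t₂ = (5/2) − (1/4)/5 = 49/20.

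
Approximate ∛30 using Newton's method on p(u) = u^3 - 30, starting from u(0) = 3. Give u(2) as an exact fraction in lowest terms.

32887/10584

p'(u) = 3u^2.
p(3) = -3, p'(3) = 27, so u(1) = 3 - (-3)/27 = 28/9.
p(28/9) = 82/729, p'(28/9) = 784/27, so u(2) = (28/9) - (82/729)/(784/27) = 32887/10584.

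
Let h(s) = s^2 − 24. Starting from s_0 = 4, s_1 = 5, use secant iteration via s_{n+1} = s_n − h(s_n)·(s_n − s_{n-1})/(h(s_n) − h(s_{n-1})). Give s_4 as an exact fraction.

h(4) = −8, h(5) = 1. s_2 = 5 − 1·(5 − 4)/(1 − (−8)) = 44/9.
h(5) = 1, h(44/9) = −8/81. s_3 = (44/9) − (−8/81)·((44/9) − 5)/((−8/81) − 1) = 436/89.
h(44/9) = −8/81, h(436/89) = −8/7921. s_4 = (436/89) − (−8/7921)·((436/89) − (44/9))/((−8/7921) − (−8/81)) = 4801/980.

4801/980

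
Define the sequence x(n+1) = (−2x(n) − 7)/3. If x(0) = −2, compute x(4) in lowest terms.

x(1) = (−2·(−2) − 7)/3 = −1.
x(2) = (−2·(−1) − 7)/3 = −5/3.
x(3) = (−2·(−5/3) − 7)/3 = −11/9.
x(4) = (−2·(−11/9) − 7)/3 = −41/27.

−41/27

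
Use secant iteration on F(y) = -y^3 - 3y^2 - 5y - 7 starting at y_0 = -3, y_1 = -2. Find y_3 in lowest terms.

F(-3) = 8, F(-2) = -1. y_2 = (-2) - (-1)·((-2) - (-3))/((-1) - 8) = -19/9.
F(-2) = -1, F(-19/9) = -296/729. y_3 = (-19/9) - (-296/729)·((-19/9) - (-2))/((-296/729) - (-1)) = -947/433.

-947/433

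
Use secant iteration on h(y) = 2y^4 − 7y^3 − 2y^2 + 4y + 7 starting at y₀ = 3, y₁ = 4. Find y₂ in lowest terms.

269/81

h(3) = −26, h(4) = 55. y₂ = 4 − 55·(4 − 3)/(55 − (−26)) = 269/81.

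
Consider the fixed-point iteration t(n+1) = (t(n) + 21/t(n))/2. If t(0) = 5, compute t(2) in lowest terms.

527/115

t(1) = (5 + 21/5)/2 = 23/5.
t(2) = (23/5 + 21/(23/5))/2 = 527/115.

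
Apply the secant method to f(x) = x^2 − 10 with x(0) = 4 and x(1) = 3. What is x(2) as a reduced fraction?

22/7

f(4) = 6, f(3) = −1. x(2) = 3 − (−1)·(3 − 4)/((−1) − 6) = 22/7.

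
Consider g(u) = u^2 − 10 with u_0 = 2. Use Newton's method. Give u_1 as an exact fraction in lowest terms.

g'(u) = 2u.
g(2) = −6, g'(2) = 4, so u_1 = 2 − (−6)/4 = 7/2.

7/2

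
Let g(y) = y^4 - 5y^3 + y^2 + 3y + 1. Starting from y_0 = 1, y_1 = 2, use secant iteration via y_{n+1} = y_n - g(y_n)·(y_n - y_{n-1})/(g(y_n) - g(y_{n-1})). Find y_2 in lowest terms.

g(1) = 1, g(2) = -13. y_2 = 2 - (-13)·(2 - 1)/((-13) - 1) = 15/14.

15/14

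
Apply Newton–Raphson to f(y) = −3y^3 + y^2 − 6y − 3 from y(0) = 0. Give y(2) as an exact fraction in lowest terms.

−16/37

f'(y) = −9y^2 + 2y − 6.
f(0) = −3, f'(0) = −6, so y(1) = 0 − (−3)/(−6) = −1/2.
f(−1/2) = 5/8, f'(−1/2) = −37/4, so y(2) = (−1/2) − (5/8)/(−37/4) = −16/37.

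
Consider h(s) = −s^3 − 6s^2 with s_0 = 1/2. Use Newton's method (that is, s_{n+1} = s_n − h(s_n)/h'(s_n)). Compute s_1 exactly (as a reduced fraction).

7/27

h'(s) = −3s^2 − 12s.
h(1/2) = −13/8, h'(1/2) = −27/4, so s_1 = (1/2) − (−13/8)/(−27/4) = 7/27.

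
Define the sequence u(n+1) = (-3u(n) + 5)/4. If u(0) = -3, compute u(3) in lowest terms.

73/32

u(1) = (-3·(-3) + 5)/4 = 7/2.
u(2) = (-3·(7/2) + 5)/4 = -11/8.
u(3) = (-3·(-11/8) + 5)/4 = 73/32.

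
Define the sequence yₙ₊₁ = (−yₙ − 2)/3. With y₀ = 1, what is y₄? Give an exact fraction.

−13/27

y₁ = (−1 − 2)/3 = −1.
y₂ = (−(−1) − 2)/3 = −1/3.
y₃ = (−(−1/3) − 2)/3 = −5/9.
y₄ = (−(−5/9) − 2)/3 = −13/27.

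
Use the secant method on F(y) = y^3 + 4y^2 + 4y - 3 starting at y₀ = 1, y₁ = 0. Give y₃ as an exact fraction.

27/49

F(1) = 6, F(0) = -3. y₂ = 0 - (-3)·(0 - 1)/((-3) - 6) = 1/3.
F(0) = -3, F(1/3) = -32/27. y₃ = (1/3) - (-32/27)·((1/3) - 0)/((-32/27) - (-3)) = 27/49.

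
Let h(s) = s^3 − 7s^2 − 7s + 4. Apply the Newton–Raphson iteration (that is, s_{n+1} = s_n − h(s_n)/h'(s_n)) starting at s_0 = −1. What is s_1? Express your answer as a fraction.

h'(s) = 3s^2 − 14s − 7.
h(−1) = 3, h'(−1) = 10, so s_1 = (−1) − 3/10 = −13/10.

−13/10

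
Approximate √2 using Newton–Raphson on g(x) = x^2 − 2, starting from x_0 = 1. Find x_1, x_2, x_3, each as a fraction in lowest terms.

x_1 = 3/2, x_2 = 17/12, x_3 = 577/408

g'(x) = 2x.
g(1) = −1, g'(1) = 2, so x_1 = 1 − (−1)/2 = 3/2.
g(3/2) = 1/4, g'(3/2) = 3, so x_2 = (3/2) − (1/4)/3 = 17/12.
g(17/12) = 1/144, g'(17/12) = 17/6, so x_3 = (17/12) − (1/144)/(17/6) = 577/408.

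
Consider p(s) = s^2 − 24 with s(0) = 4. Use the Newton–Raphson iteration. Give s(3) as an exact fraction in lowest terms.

p'(s) = 2s.
p(4) = −8, p'(4) = 8, so s(1) = 4 − (−8)/8 = 5.
p(5) = 1, p'(5) = 10, so s(2) = 5 − 1/10 = 49/10.
p(49/10) = 1/100, p'(49/10) = 49/5, so s(3) = (49/10) − (1/100)/(49/5) = 4801/980.

4801/980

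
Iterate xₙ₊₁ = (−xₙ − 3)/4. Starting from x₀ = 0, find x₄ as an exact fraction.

−153/256

x₁ = (−0 − 3)/4 = −3/4.
x₂ = (−(−3/4) − 3)/4 = −9/16.
x₃ = (−(−9/16) − 3)/4 = −39/64.
x₄ = (−(−39/64) − 3)/4 = −153/256.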